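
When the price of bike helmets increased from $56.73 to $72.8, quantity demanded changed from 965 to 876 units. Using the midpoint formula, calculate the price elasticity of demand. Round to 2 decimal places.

%Δq = (876 − 965)/[(965 + 876)/2] = -89/920.5 ≈ -0.0967.
%Δp = (72.8 − 56.73)/[(56.73 + 72.8)/2] = 16.07/64.765 ≈ 0.2481.
Arc elasticity E = %Δq/%Δp ≈ -0.0967/0.2481 ≈ -0.39.
|E| < 1: demand is inelastic over this range.

-0.39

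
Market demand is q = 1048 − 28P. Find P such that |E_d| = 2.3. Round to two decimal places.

Set −bP/(a − bP) = −2.3 ⇒ bP = 2.3(a − bP) ⇒ bP(1+2.3) = 2.3·a.
P = 2.3·1048/(28·3.3) ≈ 26.09.

26.09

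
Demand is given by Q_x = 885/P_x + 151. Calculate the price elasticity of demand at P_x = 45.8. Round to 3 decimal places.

-0.113

At P_x = 45.8, Q_x = 170.3231.
dQ_x/dP_x = −885/P_x² = −0.4219.
Point elasticity E = (dQ_x/dP_x)·(P_x/Q_x) = -0.4219 × 45.8/170.3231 ≈ -0.113.
|E| < 1, so demand is inelastic at this price.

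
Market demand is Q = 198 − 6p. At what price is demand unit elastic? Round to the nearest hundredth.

16.50

For linear demand Q = a − bp, E = −bp/(a − bp). |E| = 1 ⇒ bp = a − bp ⇒ p = a/(2b).
p = 198/(2·6) = 16.50.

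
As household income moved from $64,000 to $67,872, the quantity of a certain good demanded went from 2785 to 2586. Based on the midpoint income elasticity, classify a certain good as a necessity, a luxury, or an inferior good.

inferior

%ΔQ = (2586 − 2785)/[(2785+2586)/2] = -199/2685.5 ≈ -0.0741.
%ΔM = (67,872 − 64,000)/[(64,000+67,872)/2] = 3872/65936 ≈ 0.0587.
E_I = %ΔQ/%ΔM ≈ -1.262.
E_I < 0: inferior good.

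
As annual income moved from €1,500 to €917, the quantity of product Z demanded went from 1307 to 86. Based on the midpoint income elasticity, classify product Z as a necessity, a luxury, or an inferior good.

luxury

%ΔQ = (86 − 1307)/[(1307+86)/2] = -1221/696.5 ≈ -1.7531.
%ΔY = (917 − 1,500)/[(1,500+917)/2] = -583/1208.5 ≈ -0.4824.
E_I = %ΔQ/%ΔY ≈ 3.634.
E_I > 1: normal good (luxury).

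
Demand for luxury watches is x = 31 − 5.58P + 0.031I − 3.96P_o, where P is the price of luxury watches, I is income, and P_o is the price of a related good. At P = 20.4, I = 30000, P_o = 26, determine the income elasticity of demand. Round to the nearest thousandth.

Evaluating quantity at (P, I, P_o) gives x = 31 − 5.58(20.4) + 0.031(30000) − 3.96(26) = 31 − 113.832 + 930 − 102.96 = 744.208.
∂x/∂I = +0.031, so E_I = 0.031·(30000/744.208) ≈ 1.250.
E_I > 1: normal good (luxury).

1.250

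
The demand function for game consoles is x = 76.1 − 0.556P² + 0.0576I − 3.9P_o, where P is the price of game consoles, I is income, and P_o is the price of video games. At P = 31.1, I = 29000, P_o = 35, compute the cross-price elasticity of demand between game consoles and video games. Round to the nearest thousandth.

-0.127

x = 76.1 − 0.556(31.1)² + 0.0576(29000) − 3.9(35) = 76.1 − 537.7688 + 1670.4 − 136.5 = 1072.2312.
∂x/∂P_o = −3.9, so E_xy = -3.9·(35/1072.2312) ≈ -0.127.
E_xy < 0: the goods are complements.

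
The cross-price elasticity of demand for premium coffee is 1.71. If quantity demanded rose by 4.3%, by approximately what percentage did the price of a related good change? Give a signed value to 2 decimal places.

%ΔQ ≈ E × %ΔP_y ⇒ %ΔP_y = %ΔQ / E = (4.3%)/(1.71) ≈ 2.51%.

2.51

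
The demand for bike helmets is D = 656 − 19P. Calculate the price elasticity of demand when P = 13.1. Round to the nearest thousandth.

-0.611

At P = 13.1, D = 407.1.
dD/dP = −19.
Point elasticity E = (dD/dP)·(P/D) = -19 × 13.1/407.1 ≈ -0.611.
|E| < 1, so demand is inelastic at this price.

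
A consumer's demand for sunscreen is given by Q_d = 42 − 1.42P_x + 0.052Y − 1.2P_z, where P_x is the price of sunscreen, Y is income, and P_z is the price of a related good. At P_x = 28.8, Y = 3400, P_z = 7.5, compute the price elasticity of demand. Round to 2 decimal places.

-0.24

First evaluate Q_d: 42 − 1.42(28.8) + 0.052(3400) − 1.2(7.5) = 42 − 40.896 + 176.8 − 9 = 168.904.
∂Q_d/∂P_x = −1.42, so E_p = (−1.42)·(28.8/168.904) ≈ -0.24.
|E_p| < 1: demand is inelastic.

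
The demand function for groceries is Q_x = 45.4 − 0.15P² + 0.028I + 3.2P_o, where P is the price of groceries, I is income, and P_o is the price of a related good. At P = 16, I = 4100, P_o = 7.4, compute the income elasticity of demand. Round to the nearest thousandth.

Evaluating quantity at (P, I, P_o) gives Q_x = 45.4 − 0.15(16)² + 0.028(4100) + 3.2(7.4) = 45.4 − 38.4 + 114.8 + 23.68 = 145.48.
∂Q_x/∂I = +0.028, so E_I = 0.028·(4100/145.48) ≈ 0.789.
E_I ∈ (0,1): normal good (necessity).

0.789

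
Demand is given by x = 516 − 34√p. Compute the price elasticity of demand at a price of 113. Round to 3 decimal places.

-1.169

At p = 113, x = 154.575.
dx/dp = −34/(2√p) = −34/(2·10.6301).
Point elasticity E = (dx/dp)·(p/x) = -1.5992 × 113/154.575 ≈ -1.169.
|E| > 1, so demand is elastic at this price.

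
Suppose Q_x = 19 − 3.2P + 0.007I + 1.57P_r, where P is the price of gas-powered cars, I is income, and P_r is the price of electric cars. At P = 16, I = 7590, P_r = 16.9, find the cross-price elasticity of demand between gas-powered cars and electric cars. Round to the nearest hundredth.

0.56

Substituting, Q_x = 19 − 3.2(16) + 0.007(7590) + 1.57(16.9) = 19 − 51.2 + 53.13 + 26.533 = 47.463.
∂Q_x/∂P_r = +1.57, so E_xy = 1.57·(16.9/47.463) ≈ 0.56.
E_xy > 0: the goods are substitutes.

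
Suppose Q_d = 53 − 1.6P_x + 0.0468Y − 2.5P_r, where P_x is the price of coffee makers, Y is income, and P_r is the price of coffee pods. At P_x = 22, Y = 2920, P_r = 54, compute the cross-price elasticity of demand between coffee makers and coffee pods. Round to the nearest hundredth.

First evaluate Q_d: 53 − 1.6(22) + 0.0468(2920) − 2.5(54) = 53 − 35.2 + 136.656 − 135 = 19.456.
∂Q_d/∂P_r = −2.5, so E_xy = -2.5·(54/19.456) ≈ -6.94.
E_xy < 0: the goods are complements.

-6.94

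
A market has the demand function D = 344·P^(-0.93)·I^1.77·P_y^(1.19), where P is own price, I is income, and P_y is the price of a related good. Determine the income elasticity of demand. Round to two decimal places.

For a Cobb–Douglas (constant-elasticity) form D = A·I^α·…, the elasticity with respect to I equals the exponent α at every point.
Here the exponent on I is 1.77, so the income elasticity of demand is 1.77.

1.77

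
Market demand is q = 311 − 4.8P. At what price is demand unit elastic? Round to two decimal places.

32.40

For linear demand q = a − bP, E = −bP/(a − bP). |E| = 1 ⇒ bP = a − bP ⇒ P = a/(2b).
P = 311/(2·4.8) ≈ 32.40.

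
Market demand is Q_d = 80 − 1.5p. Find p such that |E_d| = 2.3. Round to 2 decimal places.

37.17

Set −bp/(a − bp) = −2.3 ⇒ bp = 2.3(a − bp) ⇒ bp(1+2.3) = 2.3·a.
p = 2.3·80/(1.5·3.3) ≈ 37.17.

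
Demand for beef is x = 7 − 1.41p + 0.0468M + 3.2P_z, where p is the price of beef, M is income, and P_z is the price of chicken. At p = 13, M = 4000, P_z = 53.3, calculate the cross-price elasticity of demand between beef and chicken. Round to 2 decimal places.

0.49

Substituting, x = 7 − 1.41(13) + 0.0468(4000) + 3.2(53.3) = 7 − 18.33 + 187.2 + 170.56 = 346.43.
∂x/∂P_z = +3.2, so E_xy = 3.2·(53.3/346.43) ≈ 0.49.
E_xy > 0: the goods are substitutes.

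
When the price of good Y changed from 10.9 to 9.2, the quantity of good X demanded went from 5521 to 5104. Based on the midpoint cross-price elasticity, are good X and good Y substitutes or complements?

substitutes

%ΔQ_x = (5104 − 5521)/[(5521+5104)/2] = -417/5312.5 ≈ -0.0785.
%ΔP_y = (9.2 − 10.9)/[(10.9+9.2)/2] ≈ -0.1692.
E_xy = -0.0785/-0.1692 ≈ 0.464.
E_xy > 0, so the goods are substitutes.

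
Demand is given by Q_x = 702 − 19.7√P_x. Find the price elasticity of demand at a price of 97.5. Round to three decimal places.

-0.192

At P_x = 97.5, Q_x = 507.4781.
dQ_x/dP_x = −19.7/(2√P_x) = −19.7/(2·9.8742).
Point elasticity E = (dQ_x/dP_x)·(P_x/Q_x) = -0.9975 × 97.5/507.4781 ≈ -0.192.
|E| < 1, so demand is inelastic at this price.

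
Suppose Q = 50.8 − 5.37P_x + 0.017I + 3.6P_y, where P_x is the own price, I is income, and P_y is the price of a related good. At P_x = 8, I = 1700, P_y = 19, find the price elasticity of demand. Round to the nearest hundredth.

-0.41

At the given point, Q = 50.8 − 5.37(8) + 0.017(1700) + 3.6(19) = 50.8 − 42.96 + 28.9 + 68.4 = 105.14.
∂Q/∂P_x = −5.37, so E_p = (−5.37)·(8/105.14) ≈ -0.41.
|E_p| < 1: demand is inelastic.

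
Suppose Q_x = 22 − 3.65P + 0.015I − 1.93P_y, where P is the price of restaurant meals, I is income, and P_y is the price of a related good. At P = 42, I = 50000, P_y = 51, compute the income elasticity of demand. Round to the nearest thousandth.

1.442

Evaluating quantity at (P, I, P_y) gives Q_x = 22 − 3.65(42) + 0.015(50000) − 1.93(51) = 22 − 153.3 + 750 − 98.43 = 520.27.
∂Q_x/∂I = +0.015, so E_I = 0.015·(50000/520.27) ≈ 1.442.
E_I > 1: normal good (luxury).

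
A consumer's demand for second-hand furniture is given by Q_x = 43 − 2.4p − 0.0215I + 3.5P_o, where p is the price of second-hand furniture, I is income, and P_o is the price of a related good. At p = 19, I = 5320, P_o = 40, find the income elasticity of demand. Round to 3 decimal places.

First evaluate Q_x: 43 − 2.4(19) − 0.0215(5320) + 3.5(40) = 43 − 45.6 − 114.38 + 140 = 23.02.
∂Q_x/∂I = −0.0215, so E_I = -0.0215·(5320/23.02) ≈ -4.969.
E_I < 0: inferior good.

-4.969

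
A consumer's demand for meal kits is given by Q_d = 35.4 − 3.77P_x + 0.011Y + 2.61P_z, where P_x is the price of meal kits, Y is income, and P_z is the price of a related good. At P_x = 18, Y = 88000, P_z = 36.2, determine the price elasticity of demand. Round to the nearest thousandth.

Substituting, Q_d = 35.4 − 3.77(18) + 0.011(88000) + 2.61(36.2) = 35.4 − 67.86 + 968 + 94.482 = 1030.022.
∂Q_d/∂P_x = −3.77, so E_p = (−3.77)·(18/1030.022) ≈ -0.066.
|E_p| < 1: demand is inelastic.

-0.066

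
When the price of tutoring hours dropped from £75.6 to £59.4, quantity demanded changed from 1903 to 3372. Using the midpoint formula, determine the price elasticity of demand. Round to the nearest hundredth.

-2.32

%Δq = (3372 − 1903)/[(1903 + 3372)/2] = 1469/2637.5 ≈ 0.5570.
%Δp = (59.4 − 75.6)/[(75.6 + 59.4)/2] = -16.2/67.5 ≈ -0.2400.
Arc elasticity E = %Δq/%Δp ≈ 0.5570/-0.2400 ≈ -2.32.
|E| > 1: demand is elastic over this range.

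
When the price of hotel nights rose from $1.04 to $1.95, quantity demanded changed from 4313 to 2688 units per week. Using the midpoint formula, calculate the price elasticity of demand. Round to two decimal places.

%Δq = (2688 − 4313)/[(4313 + 2688)/2] = -1625/3500.5 ≈ -0.4642.
%ΔP = (1.95 − 1.04)/[(1.04 + 1.95)/2] = 0.91/1.495 ≈ 0.6087.
Arc elasticity E = %Δq/%ΔP ≈ -0.4642/0.6087 ≈ -0.76.
|E| < 1: demand is inelastic over this range.

-0.76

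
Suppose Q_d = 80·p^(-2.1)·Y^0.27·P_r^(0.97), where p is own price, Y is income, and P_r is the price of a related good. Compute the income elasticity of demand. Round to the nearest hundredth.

0.27

For a Cobb–Douglas (constant-elasticity) form Q_d = A·Y^α·…, the elasticity with respect to Y equals the exponent α at every point.
Here the exponent on Y is 0.27, so the income elasticity of demand is 0.27.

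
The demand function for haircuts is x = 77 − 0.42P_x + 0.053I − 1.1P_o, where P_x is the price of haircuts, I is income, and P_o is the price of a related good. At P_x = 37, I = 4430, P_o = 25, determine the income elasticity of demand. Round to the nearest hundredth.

0.87

Evaluating quantity at (P_x, I, P_o) gives x = 77 − 0.42(37) + 0.053(4430) − 1.1(25) = 77 − 15.54 + 234.79 − 27.5 = 268.75.
∂x/∂I = +0.053, so E_I = 0.053·(4430/268.75) ≈ 0.87.
E_I ∈ (0,1): normal good (necessity).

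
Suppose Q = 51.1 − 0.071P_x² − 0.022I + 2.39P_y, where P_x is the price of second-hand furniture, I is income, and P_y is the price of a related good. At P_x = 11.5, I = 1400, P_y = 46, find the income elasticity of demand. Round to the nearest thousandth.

-0.255

Q = 51.1 − 0.071(11.5)² − 0.022(1400) + 2.39(46) = 51.1 − 9.3898 − 30.8 + 109.94 = 120.8503.
∂Q/∂I = −0.022, so E_I = -0.022·(1400/120.8503) ≈ -0.255.
E_I < 0: inferior good.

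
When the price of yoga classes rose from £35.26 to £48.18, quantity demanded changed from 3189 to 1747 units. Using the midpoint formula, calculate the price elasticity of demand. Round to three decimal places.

-1.887

%ΔQ = (1747 − 3189)/[(3189 + 1747)/2] = -1442/2468 ≈ -0.5843.
%Δp = (48.18 − 35.26)/[(35.26 + 48.18)/2] = 12.92/41.72 ≈ 0.3097.
Arc elasticity E = %ΔQ/%Δp ≈ -0.5843/0.3097 ≈ -1.887.
|E| > 1: demand is elastic over this range.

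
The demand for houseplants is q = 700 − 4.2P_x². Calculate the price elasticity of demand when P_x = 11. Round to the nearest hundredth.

At P_x = 11, q = 191.8.
dq/dP_x = −2·4.2·P_x = −92.4.
Point elasticity E = (dq/dP_x)·(P_x/q) = -92.4 × 11/191.8 ≈ -5.30.
|E| > 1, so demand is elastic at this price.

-5.30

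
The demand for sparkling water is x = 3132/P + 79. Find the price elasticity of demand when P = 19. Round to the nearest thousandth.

At P = 19, x = 243.8421.
dx/dP = −3132/P² = −8.6759.
Point elasticity E = (dx/dP)·(P/x) = -8.6759 × 19/243.8421 ≈ -0.676.
|E| < 1, so demand is inelastic at this price.

-0.676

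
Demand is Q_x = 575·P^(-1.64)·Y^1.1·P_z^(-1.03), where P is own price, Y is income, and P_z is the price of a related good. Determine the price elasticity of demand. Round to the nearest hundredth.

For a Cobb–Douglas (constant-elasticity) form Q_x = A·P^α·…, the elasticity with respect to P equals the exponent α at every point.
Here the exponent on P is -1.64, so the price elasticity of demand is -1.64.

-1.64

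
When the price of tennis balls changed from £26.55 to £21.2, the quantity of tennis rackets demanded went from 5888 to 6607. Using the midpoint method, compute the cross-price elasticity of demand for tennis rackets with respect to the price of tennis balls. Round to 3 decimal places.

-0.514

%ΔQ_x = (6607 − 5888)/[(5888+6607)/2] = 719/6247.5 ≈ 0.1151.
%ΔP_y = (21.2 − 26.55)/[(26.55+21.2)/2] ≈ -0.2241.
E_xy = 0.1151/-0.2241 ≈ -0.514.
E_xy < 0, so tennis rackets and tennis balls are complements.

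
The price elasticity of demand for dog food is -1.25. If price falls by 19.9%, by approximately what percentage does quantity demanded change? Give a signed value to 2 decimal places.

24.88

%ΔQ ≈ E × %ΔP = (-1.25) × (-19.9%) ≈ 24.88%.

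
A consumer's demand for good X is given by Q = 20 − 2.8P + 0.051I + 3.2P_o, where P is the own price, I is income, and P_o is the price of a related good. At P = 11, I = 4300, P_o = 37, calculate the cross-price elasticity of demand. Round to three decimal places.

Substituting, Q = 20 − 2.8(11) + 0.051(4300) + 3.2(37) = 20 − 30.8 + 219.3 + 118.4 = 326.9.
∂Q/∂P_o = +3.2, so E_xy = 3.2·(37/326.9) ≈ 0.362.
E_xy > 0: the goods are substitutes.

0.362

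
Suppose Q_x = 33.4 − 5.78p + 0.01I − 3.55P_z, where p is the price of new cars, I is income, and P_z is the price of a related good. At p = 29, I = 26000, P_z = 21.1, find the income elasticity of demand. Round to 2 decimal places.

5.11

Q_x = 33.4 − 5.78(29) + 0.01(26000) − 3.55(21.1) = 33.4 − 167.62 + 260 − 74.905 = 50.875.
∂Q_x/∂I = +0.01, so E_I = 0.01·(26000/50.875) ≈ 5.11.
E_I > 1: normal good (luxury).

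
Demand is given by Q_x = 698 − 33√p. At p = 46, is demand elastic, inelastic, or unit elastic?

inelastic

At p = 46, Q_x = 474.1831.
dQ_x/dp = −33/(2√p) = −33/(2·6.7823).
Point elasticity E = (dQ_x/dp)·(p/Q_x) = -2.4328 × 46/474.1831 ≈ -0.236.
|E| ≈ 0.236 < 1, so demand is inelastic.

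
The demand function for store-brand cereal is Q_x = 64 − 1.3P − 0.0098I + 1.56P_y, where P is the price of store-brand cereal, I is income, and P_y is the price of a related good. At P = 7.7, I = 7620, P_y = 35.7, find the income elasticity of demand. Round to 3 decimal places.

At the given point, Q_x = 64 − 1.3(7.7) − 0.0098(7620) + 1.56(35.7) = 64 − 10.01 − 74.676 + 55.692 = 35.006.
∂Q_x/∂I = −0.0098, so E_I = -0.0098·(7620/35.006) ≈ -2.133.
E_I < 0: inferior good.

-2.133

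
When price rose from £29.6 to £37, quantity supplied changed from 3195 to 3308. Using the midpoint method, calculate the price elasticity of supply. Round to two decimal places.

%Δq = (3308 − 3195)/[(3195 + 3308)/2] = 113/3251.5 ≈ 0.0348.
%ΔP = (37 − 29.6)/[(29.6 + 37)/2] = 7.4/33.3 ≈ 0.2222.
Arc elasticity E = %Δq/%ΔP ≈ 0.0348/0.2222 ≈ 0.16.
|E| < 1: supply is inelastic over this range.

0.16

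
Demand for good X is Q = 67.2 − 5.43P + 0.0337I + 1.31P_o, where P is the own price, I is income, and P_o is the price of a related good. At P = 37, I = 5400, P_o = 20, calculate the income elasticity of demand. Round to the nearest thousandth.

Substituting, Q = 67.2 − 5.43(37) + 0.0337(5400) + 1.31(20) = 67.2 − 200.91 + 181.98 + 26.2 = 74.47.
∂Q/∂I = +0.0337, so E_I = 0.0337·(5400/74.47) ≈ 2.444.
E_I > 1: normal good (luxury).

2.444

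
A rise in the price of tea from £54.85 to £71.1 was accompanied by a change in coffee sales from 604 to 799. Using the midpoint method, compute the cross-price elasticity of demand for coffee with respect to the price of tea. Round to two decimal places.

1.08

%ΔQ_x = (799 − 604)/[(604+799)/2] = 195/701.5 ≈ 0.2780.
%ΔP_y = (71.1 − 54.85)/[(54.85+71.1)/2] ≈ 0.2580.
E_xy = 0.2780/0.2580 ≈ 1.08.
E_xy > 0, so coffee and tea are substitutes.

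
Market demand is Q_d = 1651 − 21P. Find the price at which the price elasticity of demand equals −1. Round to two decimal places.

For linear demand Q_d = a − bP, E = −bP/(a − bP). |E| = 1 ⇒ bP = a − bP ⇒ P = a/(2b).
P = 1651/(2·21) ≈ 39.31.

39.31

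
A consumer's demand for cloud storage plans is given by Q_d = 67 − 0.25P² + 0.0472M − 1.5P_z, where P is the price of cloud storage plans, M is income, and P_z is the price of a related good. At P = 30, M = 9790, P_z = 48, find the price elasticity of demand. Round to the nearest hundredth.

Evaluating quantity at (P, M, P_z) gives Q_d = 67 − 0.25(30)² + 0.0472(9790) − 1.5(48) = 67 − 225 + 462.088 − 72 = 232.088.
∂Q_d/∂P = −2·0.25·P = -15, so E_p = -15·(30/232.088) ≈ -1.94.
|E_p| > 1: demand is elastic.

-1.94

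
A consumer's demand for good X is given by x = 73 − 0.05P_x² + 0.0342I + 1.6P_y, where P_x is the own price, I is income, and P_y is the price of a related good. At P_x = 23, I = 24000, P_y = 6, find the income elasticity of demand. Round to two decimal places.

At the given point, x = 73 − 0.05(23)² + 0.0342(24000) + 1.6(6) = 73 − 26.45 + 820.8 + 9.6 = 876.95.
∂x/∂I = +0.0342, so E_I = 0.0342·(24000/876.95) ≈ 0.94.
E_I ∈ (0,1): normal good (necessity).

0.94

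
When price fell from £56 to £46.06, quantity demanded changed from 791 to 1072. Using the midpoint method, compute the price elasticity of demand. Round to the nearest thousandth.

%ΔQ = (1072 − 791)/[(791 + 1072)/2] = 281/931.5 ≈ 0.3017.
%Δp = (46.06 − 56)/[(56 + 46.06)/2] = -9.94/51.03 ≈ -0.1948.
Arc elasticity E = %ΔQ/%Δp ≈ 0.3017/-0.1948 ≈ -1.549.
|E| > 1: demand is elastic over this range.

-1.549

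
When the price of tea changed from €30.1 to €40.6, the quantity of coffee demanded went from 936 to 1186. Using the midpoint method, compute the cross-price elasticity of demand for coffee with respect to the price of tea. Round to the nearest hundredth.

%ΔQ_x = (1186 − 936)/[(936+1186)/2] = 250/1061 ≈ 0.2356.
%ΔP_y = (40.6 − 30.1)/[(30.1+40.6)/2] ≈ 0.2970.
E_xy = 0.2356/0.2970 ≈ 0.79.
E_xy > 0, so coffee and tea are substitutes.

0.79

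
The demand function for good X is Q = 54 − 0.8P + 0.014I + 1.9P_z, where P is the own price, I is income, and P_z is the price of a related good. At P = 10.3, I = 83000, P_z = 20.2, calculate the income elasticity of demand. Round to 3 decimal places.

0.932

Q = 54 − 0.8(10.3) + 0.014(83000) + 1.9(20.2) = 54 − 8.24 + 1162 + 38.38 = 1246.14.
∂Q/∂I = +0.014, so E_I = 0.014·(83000/1246.14) ≈ 0.932.
E_I ∈ (0,1): normal good (necessity).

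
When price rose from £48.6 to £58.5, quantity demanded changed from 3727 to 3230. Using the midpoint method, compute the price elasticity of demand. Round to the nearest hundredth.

-0.77

%Δq = (3230 − 3727)/[(3727 + 3230)/2] = -497/3478.5 ≈ -0.1429.
%ΔP = (58.5 − 48.6)/[(48.6 + 58.5)/2] = 9.9/53.55 ≈ 0.1849.
Arc elasticity E = %Δq/%ΔP ≈ -0.1429/0.1849 ≈ -0.77.
|E| < 1: demand is inelastic over this range.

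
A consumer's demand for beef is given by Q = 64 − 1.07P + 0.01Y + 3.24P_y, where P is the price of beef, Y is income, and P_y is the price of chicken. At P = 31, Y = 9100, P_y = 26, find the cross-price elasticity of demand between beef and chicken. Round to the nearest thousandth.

0.409

Evaluating quantity at (P, Y, P_y) gives Q = 64 − 1.07(31) + 0.01(9100) + 3.24(26) = 64 − 33.17 + 91 + 84.24 = 206.07.
∂Q/∂P_y = +3.24, so E_xy = 3.24·(26/206.07) ≈ 0.409.
E_xy > 0: the goods are substitutes.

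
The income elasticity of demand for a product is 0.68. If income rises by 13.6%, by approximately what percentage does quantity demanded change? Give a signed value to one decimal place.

%ΔQ ≈ E × %ΔI = (0.68) × (13.6%) ≈ 9.2%.

9.2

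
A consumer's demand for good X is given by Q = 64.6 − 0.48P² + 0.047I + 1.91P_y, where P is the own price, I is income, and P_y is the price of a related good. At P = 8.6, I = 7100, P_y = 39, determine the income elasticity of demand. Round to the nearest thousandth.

Q = 64.6 − 0.48(8.6)² + 0.047(7100) + 1.91(39) = 64.6 − 35.5008 + 333.7 + 74.49 = 437.2892.
∂Q/∂I = +0.047, so E_I = 0.047·(7100/437.2892) ≈ 0.763.
E_I ∈ (0,1): normal good (necessity).

0.763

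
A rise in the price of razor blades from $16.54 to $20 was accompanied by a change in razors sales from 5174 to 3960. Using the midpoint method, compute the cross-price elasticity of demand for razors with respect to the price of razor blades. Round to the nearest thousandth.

-1.404

%ΔQ_x = (3960 − 5174)/[(5174+3960)/2] = -1214/4567 ≈ -0.2658.
%ΔP_y = (20 − 16.54)/[(16.54+20)/2] ≈ 0.1894.
E_xy = -0.2658/0.1894 ≈ -1.404.
E_xy < 0, so razors and razor blades are complements.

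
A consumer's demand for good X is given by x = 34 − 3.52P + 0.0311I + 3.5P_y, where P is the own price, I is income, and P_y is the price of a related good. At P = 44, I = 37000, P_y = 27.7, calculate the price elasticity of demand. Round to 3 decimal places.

At the given point, x = 34 − 3.52(44) + 0.0311(37000) + 3.5(27.7) = 34 − 154.88 + 1150.7 + 96.95 = 1126.77.
∂x/∂P = −3.52, so E_p = (−3.52)·(44/1126.77) ≈ -0.137.
|E_p| < 1: demand is inelastic.

-0.137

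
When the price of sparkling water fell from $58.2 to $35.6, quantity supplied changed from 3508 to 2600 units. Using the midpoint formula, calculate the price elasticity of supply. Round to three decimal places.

0.617

%ΔQ = (2600 − 3508)/[(3508 + 2600)/2] = -908/3054 ≈ -0.2973.
%ΔP = (35.6 − 58.2)/[(58.2 + 35.6)/2] = -22.6/46.9 ≈ -0.4819.
Arc elasticity E = %ΔQ/%ΔP ≈ -0.2973/-0.4819 ≈ 0.617.
|E| < 1: supply is inelastic over this range.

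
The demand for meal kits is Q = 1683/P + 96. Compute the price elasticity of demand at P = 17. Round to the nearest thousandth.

-0.508

At P = 17, Q = 195.
dQ/dP = −1683/P² = −5.8235.
Point elasticity E = (dQ/dP)·(P/Q) = -5.8235 × 17/195 ≈ -0.508.
|E| < 1, so demand is inelastic at this price.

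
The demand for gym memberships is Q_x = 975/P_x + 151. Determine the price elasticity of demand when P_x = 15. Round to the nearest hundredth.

-0.30

At P_x = 15, Q_x = 216.
dQ_x/dP_x = −975/P_x² = −4.3333.
Point elasticity E = (dQ_x/dP_x)·(P_x/Q_x) = -4.3333 × 15/216 ≈ -0.30.
|E| < 1, so demand is inelastic at this price.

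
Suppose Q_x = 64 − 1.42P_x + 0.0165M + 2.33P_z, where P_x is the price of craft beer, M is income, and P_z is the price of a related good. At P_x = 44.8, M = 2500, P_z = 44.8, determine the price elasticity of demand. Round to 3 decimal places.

-0.436

First evaluate Q_x: 64 − 1.42(44.8) + 0.0165(2500) + 2.33(44.8) = 64 − 63.616 + 41.25 + 104.384 = 146.018.
∂Q_x/∂P_x = −1.42, so E_p = (−1.42)·(44.8/146.018) ≈ -0.436.
|E_p| < 1: demand is inelastic.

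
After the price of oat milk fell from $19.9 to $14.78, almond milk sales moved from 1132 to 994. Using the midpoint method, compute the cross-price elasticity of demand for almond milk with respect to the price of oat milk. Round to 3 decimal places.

%ΔQ_x = (994 − 1132)/[(1132+994)/2] = -138/1063 ≈ -0.1298.
%ΔP_y = (14.78 − 19.9)/[(19.9+14.78)/2] ≈ -0.2953.
E_xy = -0.1298/-0.2953 ≈ 0.440.
E_xy > 0, so almond milk and oat milk are substitutes.

0.440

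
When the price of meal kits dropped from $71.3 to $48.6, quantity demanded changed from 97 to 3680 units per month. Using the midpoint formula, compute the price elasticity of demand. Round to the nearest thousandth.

-5.011

%ΔQ = (3680 − 97)/[(97 + 3680)/2] = 3583/1888.5 ≈ 1.8973.
%ΔP = (48.6 − 71.3)/[(71.3 + 48.6)/2] = -22.7/59.95 ≈ -0.3786.
Arc elasticity E = %ΔQ/%ΔP ≈ 1.8973/-0.3786 ≈ -5.011.
|E| > 1: demand is elastic over this range.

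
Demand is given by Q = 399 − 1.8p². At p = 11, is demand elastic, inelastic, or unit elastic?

elastic

At p = 11, Q = 181.2.
dQ/dp = −2·1.8·p = −39.6.
Point elasticity E = (dQ/dp)·(p/Q) = -39.6 × 11/181.2 ≈ -2.404.
|E| ≈ 2.404 > 1, so demand is elastic.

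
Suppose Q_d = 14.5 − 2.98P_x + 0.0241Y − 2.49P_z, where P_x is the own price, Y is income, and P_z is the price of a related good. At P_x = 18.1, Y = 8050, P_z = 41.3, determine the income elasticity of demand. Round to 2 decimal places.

3.75

Q_d = 14.5 − 2.98(18.1) + 0.0241(8050) − 2.49(41.3) = 14.5 − 53.938 + 194.005 − 102.837 = 51.73.
∂Q_d/∂Y = +0.0241, so E_I = 0.0241·(8050/51.73) ≈ 3.75.
E_I > 1: normal good (luxury).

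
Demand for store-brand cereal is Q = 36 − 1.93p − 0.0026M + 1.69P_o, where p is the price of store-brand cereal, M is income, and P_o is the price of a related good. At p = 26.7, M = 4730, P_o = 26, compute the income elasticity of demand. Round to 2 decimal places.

Substituting, Q = 36 − 1.93(26.7) − 0.0026(4730) + 1.69(26) = 36 − 51.531 − 12.298 + 43.94 = 16.111.
∂Q/∂M = −0.0026, so E_I = -0.0026·(4730/16.111) ≈ -0.76.
E_I < 0: inferior good.

-0.76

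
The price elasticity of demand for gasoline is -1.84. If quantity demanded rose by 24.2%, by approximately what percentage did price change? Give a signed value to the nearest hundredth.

-13.15

%ΔQ ≈ E × %ΔP ⇒ %ΔP = %ΔQ / E = (24.2%)/(-1.84) ≈ -13.15%.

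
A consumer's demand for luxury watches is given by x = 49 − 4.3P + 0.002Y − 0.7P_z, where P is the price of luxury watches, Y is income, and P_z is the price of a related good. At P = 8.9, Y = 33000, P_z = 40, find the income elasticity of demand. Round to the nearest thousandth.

x = 49 − 4.3(8.9) + 0.002(33000) − 0.7(40) = 49 − 38.27 + 66 − 28 = 48.73.
∂x/∂Y = +0.002, so E_I = 0.002·(33000/48.73) ≈ 1.354.
E_I > 1: normal good (luxury).

1.354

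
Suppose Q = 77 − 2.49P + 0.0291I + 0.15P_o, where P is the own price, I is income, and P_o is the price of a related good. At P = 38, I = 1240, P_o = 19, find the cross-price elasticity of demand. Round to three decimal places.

Evaluating quantity at (P, I, P_o) gives Q = 77 − 2.49(38) + 0.0291(1240) + 0.15(19) = 77 − 94.62 + 36.084 + 2.85 = 21.314.
∂Q/∂P_o = +0.15, so E_xy = 0.15·(19/21.314) ≈ 0.134.
E_xy > 0: the goods are substitutes.

0.134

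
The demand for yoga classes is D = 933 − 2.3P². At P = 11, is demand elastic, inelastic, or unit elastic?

At P = 11, D = 654.7.
dD/dP = −2·2.3·P = −50.6.
Point elasticity E = (dD/dP)·(P/D) = -50.6 × 11/654.7 ≈ -0.850.
|E| ≈ 0.850 < 1, so demand is inelastic.

inelastic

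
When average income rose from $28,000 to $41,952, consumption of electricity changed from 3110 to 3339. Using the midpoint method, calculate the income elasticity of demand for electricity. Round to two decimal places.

0.18

%ΔQ = (3339 − 3110)/[(3110+3339)/2] = 229/3224.5 ≈ 0.0710.
%ΔI = (41,952 − 28,000)/[(28,000+41,952)/2] = 13952/34976 ≈ 0.3989.
E_I = %ΔQ/%ΔI ≈ 0.18.
E_I ∈ (0,1): normal good (necessity).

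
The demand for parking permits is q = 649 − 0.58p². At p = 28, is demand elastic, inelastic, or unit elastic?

At p = 28, q = 194.28.
dq/dp = −2·0.58·p = −32.48.
Point elasticity E = (dq/dp)·(p/q) = -32.48 × 28/194.28 ≈ -4.681.
|E| ≈ 4.681 > 1, so demand is elastic.

elastic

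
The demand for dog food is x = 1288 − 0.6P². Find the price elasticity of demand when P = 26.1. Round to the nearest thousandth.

At P = 26.1, x = 879.274.
dx/dP = −2·0.6·P = −31.32.
Point elasticity E = (dx/dP)·(P/x) = -31.32 × 26.1/879.274 ≈ -0.930.
|E| < 1, so demand is inelastic at this price.

-0.930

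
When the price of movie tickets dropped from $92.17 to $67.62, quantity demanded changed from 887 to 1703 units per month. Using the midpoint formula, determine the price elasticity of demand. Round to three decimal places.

%ΔQ = (1703 − 887)/[(887 + 1703)/2] = 816/1295 ≈ 0.6301.
%Δp = (67.62 − 92.17)/[(92.17 + 67.62)/2] = -24.55/79.895 ≈ -0.3073.
Arc elasticity E = %ΔQ/%Δp ≈ 0.6301/-0.3073 ≈ -2.051.
|E| > 1: demand is elastic over this range.

-2.051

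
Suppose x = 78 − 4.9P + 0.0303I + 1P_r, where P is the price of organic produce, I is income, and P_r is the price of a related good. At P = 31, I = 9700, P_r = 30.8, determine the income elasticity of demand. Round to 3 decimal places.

First evaluate x: 78 − 4.9(31) + 0.0303(9700) + 1(30.8) = 78 − 151.9 + 293.91 + 30.8 = 250.81.
∂x/∂I = +0.0303, so E_I = 0.0303·(9700/250.81) ≈ 1.172.
E_I > 1: normal good (luxury).

1.172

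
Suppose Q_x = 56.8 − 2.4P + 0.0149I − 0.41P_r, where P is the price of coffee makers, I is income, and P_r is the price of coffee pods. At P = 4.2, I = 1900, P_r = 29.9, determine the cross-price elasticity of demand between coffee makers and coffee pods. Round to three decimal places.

-0.195

Substituting, Q_x = 56.8 − 2.4(4.2) + 0.0149(1900) − 0.41(29.9) = 56.8 − 10.08 + 28.31 − 12.259 = 62.771.
∂Q_x/∂P_r = −0.41, so E_xy = -0.41·(29.9/62.771) ≈ -0.195.
E_xy < 0: the goods are complements.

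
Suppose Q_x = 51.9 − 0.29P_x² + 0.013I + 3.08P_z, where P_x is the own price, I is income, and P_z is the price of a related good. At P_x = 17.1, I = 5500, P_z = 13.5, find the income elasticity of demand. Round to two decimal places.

Q_x = 51.9 − 0.29(17.1)² + 0.013(5500) + 3.08(13.5) = 51.9 − 84.7989 + 71.5 + 41.58 = 80.1811.
∂Q_x/∂I = +0.013, so E_I = 0.013·(5500/80.1811) ≈ 0.89.
E_I ∈ (0,1): normal good (necessity).

0.89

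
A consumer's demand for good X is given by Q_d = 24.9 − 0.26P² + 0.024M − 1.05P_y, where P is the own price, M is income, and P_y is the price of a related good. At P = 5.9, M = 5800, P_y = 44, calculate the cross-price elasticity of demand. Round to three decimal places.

-0.424

Substituting, Q_d = 24.9 − 0.26(5.9)² + 0.024(5800) − 1.05(44) = 24.9 − 9.0506 + 139.2 − 46.2 = 108.8494.
∂Q_d/∂P_y = −1.05, so E_xy = -1.05·(44/108.8494) ≈ -0.424.
E_xy < 0: the goods are complements.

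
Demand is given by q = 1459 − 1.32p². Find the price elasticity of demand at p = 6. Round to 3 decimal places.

At p = 6, q = 1411.48.
dq/dp = −2·1.32·p = −15.84.
Point elasticity E = (dq/dp)·(p/q) = -15.84 × 6/1411.48 ≈ -0.067.
|E| < 1, so demand is inelastic at this price.

-0.067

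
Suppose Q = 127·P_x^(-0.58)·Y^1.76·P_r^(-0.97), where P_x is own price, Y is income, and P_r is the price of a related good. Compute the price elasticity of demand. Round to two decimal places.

For a Cobb–Douglas (constant-elasticity) form Q = A·P_x^α·…, the elasticity with respect to P_x equals the exponent α at every point.
Here the exponent on P_x is -0.58, so the price elasticity of demand is -0.58.

-0.58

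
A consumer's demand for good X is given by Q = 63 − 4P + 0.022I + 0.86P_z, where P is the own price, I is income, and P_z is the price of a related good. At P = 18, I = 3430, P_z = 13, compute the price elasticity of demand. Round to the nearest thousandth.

-0.927

Q = 63 − 4(18) + 0.022(3430) + 0.86(13) = 63 − 72 + 75.46 + 11.18 = 77.64.
∂Q/∂P = −4, so E_p = (−4)·(18/77.64) ≈ -0.927.
|E_p| < 1: demand is inelastic.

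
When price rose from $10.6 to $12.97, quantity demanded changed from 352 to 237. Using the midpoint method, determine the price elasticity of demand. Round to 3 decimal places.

%Δq = (237 − 352)/[(352 + 237)/2] = -115/294.5 ≈ -0.3905.
%Δp = (12.97 − 10.6)/[(10.6 + 12.97)/2] = 2.37/11.785 ≈ 0.2011.
Arc elasticity E = %Δq/%Δp ≈ -0.3905/0.2011 ≈ -1.942.
|E| > 1: demand is elastic over this range.

-1.942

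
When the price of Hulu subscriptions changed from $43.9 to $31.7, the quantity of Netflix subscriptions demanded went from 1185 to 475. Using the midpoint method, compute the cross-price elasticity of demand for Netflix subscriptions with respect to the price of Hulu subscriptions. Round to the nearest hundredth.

%ΔQ_x = (475 − 1185)/[(1185+475)/2] = -710/830 ≈ -0.8554.
%ΔP_y = (31.7 − 43.9)/[(43.9+31.7)/2] ≈ -0.3228.
E_xy = -0.8554/-0.3228 ≈ 2.65.
E_xy > 0, so Netflix subscriptions and Hulu subscriptions are substitutes.

2.65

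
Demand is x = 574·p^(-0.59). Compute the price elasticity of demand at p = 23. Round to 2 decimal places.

For a Cobb–Douglas (constant-elasticity) form x = A·p^α·…, the elasticity with respect to p equals the exponent α at every point.
Here the exponent on p is -0.59, so the price elasticity of demand is -0.59.

-0.59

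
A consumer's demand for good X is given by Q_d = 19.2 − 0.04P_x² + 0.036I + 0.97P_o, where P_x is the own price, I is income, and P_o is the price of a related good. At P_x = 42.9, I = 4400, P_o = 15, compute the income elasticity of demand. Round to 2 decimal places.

1.34

At the given point, Q_d = 19.2 − 0.04(42.9)² + 0.036(4400) + 0.97(15) = 19.2 − 73.6164 + 158.4 + 14.55 = 118.5336.
∂Q_d/∂I = +0.036, so E_I = 0.036·(4400/118.5336) ≈ 1.34.
E_I > 1: normal good (luxury).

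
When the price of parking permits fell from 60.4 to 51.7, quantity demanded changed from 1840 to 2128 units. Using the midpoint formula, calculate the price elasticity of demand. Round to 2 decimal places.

-0.94

%Δq = (2128 − 1840)/[(1840 + 2128)/2] = 288/1984 ≈ 0.1452.
%Δp = (51.7 − 60.4)/[(60.4 + 51.7)/2] = -8.7/56.05 ≈ -0.1552.
Arc elasticity E = %Δq/%Δp ≈ 0.1452/-0.1552 ≈ -0.94.
|E| < 1: demand is inelastic over this range.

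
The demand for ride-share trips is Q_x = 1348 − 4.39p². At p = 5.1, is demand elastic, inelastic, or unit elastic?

inelastic

At p = 5.1, Q_x = 1233.8161.
dQ_x/dp = −2·4.39·p = −44.778.
Point elasticity E = (dQ_x/dp)·(p/Q_x) = -44.778 × 5.1/1233.8161 ≈ -0.185.
|E| ≈ 0.185 < 1, so demand is inelastic.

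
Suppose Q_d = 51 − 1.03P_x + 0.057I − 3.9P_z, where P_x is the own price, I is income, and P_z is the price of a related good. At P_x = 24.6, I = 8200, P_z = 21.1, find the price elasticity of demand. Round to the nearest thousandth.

Substituting, Q_d = 51 − 1.03(24.6) + 0.057(8200) − 3.9(21.1) = 51 − 25.338 + 467.4 − 82.29 = 410.772.
∂Q_d/∂P_x = −1.03, so E_p = (−1.03)·(24.6/410.772) ≈ -0.062.
|E_p| < 1: demand is inelastic.

-0.062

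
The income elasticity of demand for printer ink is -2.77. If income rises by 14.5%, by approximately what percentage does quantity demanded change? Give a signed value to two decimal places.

%ΔQ ≈ E × %ΔI = (-2.77) × (14.5%) ≈ -40.17%.

-40.17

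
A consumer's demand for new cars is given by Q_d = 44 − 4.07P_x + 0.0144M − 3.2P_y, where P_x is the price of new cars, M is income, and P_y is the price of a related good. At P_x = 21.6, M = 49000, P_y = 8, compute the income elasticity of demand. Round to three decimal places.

1.109

Q_d = 44 − 4.07(21.6) + 0.0144(49000) − 3.2(8) = 44 − 87.912 + 705.6 − 25.6 = 636.088.
∂Q_d/∂M = +0.0144, so E_I = 0.0144·(49000/636.088) ≈ 1.109.
E_I > 1: normal good (luxury).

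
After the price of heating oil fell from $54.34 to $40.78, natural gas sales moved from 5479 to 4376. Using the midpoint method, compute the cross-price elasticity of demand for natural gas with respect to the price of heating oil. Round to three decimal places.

%ΔQ_x = (4376 − 5479)/[(5479+4376)/2] = -1103/4927.5 ≈ -0.2238.
%ΔP_y = (40.78 − 54.34)/[(54.34+40.78)/2] ≈ -0.2851.
E_xy = -0.2238/-0.2851 ≈ 0.785.
E_xy > 0, so natural gas and heating oil are substitutes.

0.785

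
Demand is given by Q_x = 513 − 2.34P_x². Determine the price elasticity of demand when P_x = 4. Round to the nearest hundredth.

-0.16

At P_x = 4, Q_x = 475.56.
dQ_x/dP_x = −2·2.34·P_x = −18.72.
Point elasticity E = (dQ_x/dP_x)·(P_x/Q_x) = -18.72 × 4/475.56 ≈ -0.16.
|E| < 1, so demand is inelastic at this price.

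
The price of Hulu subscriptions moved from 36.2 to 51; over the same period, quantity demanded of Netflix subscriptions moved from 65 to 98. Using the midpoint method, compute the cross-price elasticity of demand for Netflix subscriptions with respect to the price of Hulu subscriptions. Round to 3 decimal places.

%ΔQ_x = (98 − 65)/[(65+98)/2] = 33/81.5 ≈ 0.4049.
%ΔP_y = (51 − 36.2)/[(36.2+51)/2] ≈ 0.3394.
E_xy = 0.4049/0.3394 ≈ 1.193.
E_xy > 0, so Netflix subscriptions and Hulu subscriptions are substitutes.

1.193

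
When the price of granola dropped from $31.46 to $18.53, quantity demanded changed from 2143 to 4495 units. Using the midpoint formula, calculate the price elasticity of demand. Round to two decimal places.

%ΔQ = (4495 − 2143)/[(2143 + 4495)/2] = 2352/3319 ≈ 0.7086.
%Δp = (18.53 − 31.46)/[(31.46 + 18.53)/2] = -12.93/24.995 ≈ -0.5173.
Arc elasticity E = %ΔQ/%Δp ≈ 0.7086/-0.5173 ≈ -1.37.
|E| > 1: demand is elastic over this range.

-1.37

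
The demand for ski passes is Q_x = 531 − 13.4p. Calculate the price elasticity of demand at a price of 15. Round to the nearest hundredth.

-0.61

At p = 15, Q_x = 330.
dQ_x/dp = −13.4.
Point elasticity E = (dQ_x/dp)·(p/Q_x) = -13.4 × 15/330 ≈ -0.61.
|E| < 1, so demand is inelastic at this price.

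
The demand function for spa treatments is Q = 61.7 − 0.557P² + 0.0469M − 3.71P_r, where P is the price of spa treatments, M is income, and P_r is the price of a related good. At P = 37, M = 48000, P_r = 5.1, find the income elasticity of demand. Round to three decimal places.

Q = 61.7 − 0.557(37)² + 0.0469(48000) − 3.71(5.1) = 61.7 − 762.533 + 2251.2 − 18.921 = 1531.446.
∂Q/∂M = +0.0469, so E_I = 0.0469·(48000/1531.446) ≈ 1.470.
E_I > 1: normal good (luxury).

1.470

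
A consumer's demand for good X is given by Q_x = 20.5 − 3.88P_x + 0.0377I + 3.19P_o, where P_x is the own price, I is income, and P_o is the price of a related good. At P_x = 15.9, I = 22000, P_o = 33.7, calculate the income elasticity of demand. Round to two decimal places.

Q_x = 20.5 − 3.88(15.9) + 0.0377(22000) + 3.19(33.7) = 20.5 − 61.692 + 829.4 + 107.503 = 895.711.
∂Q_x/∂I = +0.0377, so E_I = 0.0377·(22000/895.711) ≈ 0.93.
E_I ∈ (0,1): normal good (necessity).

0.93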